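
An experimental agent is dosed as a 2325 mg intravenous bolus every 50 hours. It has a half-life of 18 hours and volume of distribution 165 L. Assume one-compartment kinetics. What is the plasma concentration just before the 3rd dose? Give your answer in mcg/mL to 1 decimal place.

f = (1/2)^(τ/t½) = (1/2)^(50/18) ≈ 0.1458.
C₀ = D/Vd = 2325/165 ≈ 14.091 mcg/mL.
Before the 3rd dose, 2 doses have been given. Superposition: Cmin = C₀·(f + f²).
≈ 14.091 × (0.1458 + 0.0213) ≈ 14.091 × 0.1671 ≈ 2.355 mcg/mL.

2.4 mcg/mL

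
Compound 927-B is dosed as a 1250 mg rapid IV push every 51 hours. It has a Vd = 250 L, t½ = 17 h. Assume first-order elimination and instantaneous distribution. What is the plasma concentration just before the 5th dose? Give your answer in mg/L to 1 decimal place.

0.7 mg/L

f = (1/2)^(τ/t½) = (1/2)^(51/17) ≈ 0.1250.
C₀ = D/Vd = 1250/250 ≈ 5.000 mg/L.
Before the 5th dose, 4 doses have been given. Superposition: Cmin = C₀·(f + f² + … + f^4).
≈ 5.000 × (0.1250 + 0.0156 + 0.0020 + 0.0002) ≈ 5.000 × 0.1428 ≈ 0.714 mg/L.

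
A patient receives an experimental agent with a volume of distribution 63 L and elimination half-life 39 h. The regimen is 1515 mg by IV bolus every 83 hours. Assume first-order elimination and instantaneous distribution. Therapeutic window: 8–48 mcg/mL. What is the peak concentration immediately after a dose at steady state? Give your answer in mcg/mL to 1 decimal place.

k = ln2/t½ = ln2/39 ≈ 0.017773 h⁻¹; fraction remaining f = e^(−kτ) = e^(−0.017773×83) ≈ 0.2287.
At steady state, accumulation factor R = 1/(1 − e^(−kτ)) ≈ 1.2965.
Single-dose peak C₀ = D/Vd = 1515/63 ≈ 24.048 mcg/mL.
Steady-state peak Cmax,ss = C₀·R ≈ 24.048 × 1.2965 ≈ 31.178 mcg/mL.
Peak 31.2 mcg/mL vs MTC 48 mcg/mL: below toxic threshold.

31.2 mcg/mL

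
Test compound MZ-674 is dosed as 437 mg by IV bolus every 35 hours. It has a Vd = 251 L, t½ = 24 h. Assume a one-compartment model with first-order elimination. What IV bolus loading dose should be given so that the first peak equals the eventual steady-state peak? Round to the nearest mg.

687 mg

f = (1/2)^(35/24) ≈ 0.363913; accumulation ratio R = 1/(1−f) ≈ 1.57211.
Loading dose to hit Cmax,ss on first dose: D_load = D_maint·R ≈ 437 × 1.57211 ≈ 687.01 mg.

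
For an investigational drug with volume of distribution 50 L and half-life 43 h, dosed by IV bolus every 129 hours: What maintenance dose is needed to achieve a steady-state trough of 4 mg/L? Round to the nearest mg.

τ/t½ = 129/43 ≈ 3, so f = (1/2)^(129/43) ≈ 0.125000.
Cmin,ss = (D/Vd)·f/(1−f), so D = Cmin,ss·Vd·(1−f)/f.
D = 4 × 50 × (1−f)/f ≈ 4 × 50 × 7.00000 ≈ 1400.00 mg.

1400 mg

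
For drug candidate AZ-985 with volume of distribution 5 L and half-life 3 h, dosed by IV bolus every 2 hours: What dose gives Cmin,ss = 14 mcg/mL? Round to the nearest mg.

41 mg

τ/t½ = 2/3 ≈ 0.66667, so f = (1/2)^(2/3) ≈ 0.629961.
Cmin,ss = (D/Vd)·f/(1−f), so D = Cmin,ss·Vd·(1−f)/f.
D = 14 × 5 × (1−f)/f ≈ 14 × 5 × 0.58740 ≈ 41.12 mg.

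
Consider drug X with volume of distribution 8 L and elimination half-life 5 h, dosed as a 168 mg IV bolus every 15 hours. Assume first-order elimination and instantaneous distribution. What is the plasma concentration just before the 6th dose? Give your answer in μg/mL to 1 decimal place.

3.0 μg/mL

f = (1/2)^(τ/t½) = (1/2)^(15/5) ≈ 0.1250.
C₀ = D/Vd = 168/8 ≈ 21.000 μg/mL.
Before the 6th dose, 5 doses have been given. Superposition: Cmin = C₀·(f + f² + … + f^5).
≈ 21.000 × (0.1250 + 0.0156 + 0.0020 + 0.0002 + 0.0000) ≈ 21.000 × 0.1428 ≈ 2.999 μg/mL.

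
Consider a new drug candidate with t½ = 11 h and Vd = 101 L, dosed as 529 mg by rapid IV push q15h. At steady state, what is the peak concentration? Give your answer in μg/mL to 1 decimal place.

k = ln2/t½ = ln2/11 ≈ 0.063013 h⁻¹; fraction remaining f = e^(−kτ) = e^(−0.063013×15) ≈ 0.3886.
Accumulation ratio R = 1/(1 − f) ≈ 1/0.6114 ≈ 1.6356.
Single-dose peak C₀ = D/Vd = 529/101 ≈ 5.238 μg/mL.
Steady-state peak Cmax,ss = C₀·R ≈ 5.238 × 1.6356 ≈ 8.567 μg/mL.

8.6 μg/mL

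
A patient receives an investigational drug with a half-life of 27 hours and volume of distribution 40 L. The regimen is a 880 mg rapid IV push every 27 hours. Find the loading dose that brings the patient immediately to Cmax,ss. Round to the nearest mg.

1760 mg

f = (1/2)^(27/27) ≈ 0.500000; accumulation ratio R = 1/(1−f) ≈ 2.00000.
Loading dose to hit Cmax,ss on first dose: D_load = D_maint·R ≈ 880 × 2.00000 ≈ 1760.00 mg.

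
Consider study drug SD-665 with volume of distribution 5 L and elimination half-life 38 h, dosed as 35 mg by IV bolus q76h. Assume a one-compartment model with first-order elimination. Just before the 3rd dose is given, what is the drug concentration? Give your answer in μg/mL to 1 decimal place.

f = (1/2)^(τ/t½) = (1/2)^(76/38) ≈ 0.2500.
C₀ = D/Vd = 35/5 ≈ 7.000 μg/mL.
Before the 3rd dose, 2 doses have been given. Superposition: Cmin = C₀·(f + f²).
≈ 7.000 × (0.2500 + 0.0625) ≈ 7.000 × 0.3125 ≈ 2.188 μg/mL.

2.2 μg/mL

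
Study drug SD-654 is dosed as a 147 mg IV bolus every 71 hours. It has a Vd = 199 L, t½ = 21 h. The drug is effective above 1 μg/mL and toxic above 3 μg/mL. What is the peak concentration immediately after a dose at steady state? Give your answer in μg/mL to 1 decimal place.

Over one 71-h interval, 71/21 ≈ 3.381 half-lives elapse, leaving f ≈ 0.0960 of each dose.
Accumulation ratio R = 1/(1 − f) ≈ 1/0.9040 ≈ 1.1062.
Single-dose peak C₀ = D/Vd = 147/199 ≈ 0.739 μg/mL.
Steady-state peak Cmax,ss = C₀·R ≈ 0.739 × 1.1062 ≈ 0.817 μg/mL.
Peak 0.8 μg/mL vs MTC 3 μg/mL: below toxic threshold.

0.8 μg/mL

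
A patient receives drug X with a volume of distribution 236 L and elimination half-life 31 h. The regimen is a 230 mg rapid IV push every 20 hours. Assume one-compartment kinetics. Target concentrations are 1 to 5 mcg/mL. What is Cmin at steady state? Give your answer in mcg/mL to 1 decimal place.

1.7 mcg/mL

Over one 20-h interval, 20/31 ≈ 0.64516 half-lives elapse, leaving f ≈ 0.6394 of each dose.
Accumulation ratio R = 1/(1 − f) ≈ 1/0.3606 ≈ 2.7732.
Single-dose peak C₀ = D/Vd = 230/236 ≈ 0.975 mcg/mL.
Cmax,ss = C₀/(1 − f) ≈ 0.975/0.3606 ≈ 2.704 mcg/mL.
One interval later, Cmin,ss = Cmax,ss·e^(−kτ) ≈ 2.704 × 0.6394 ≈ 1.729 mcg/mL.
Trough 1.7 mcg/mL vs MEC 1 mcg/mL: adequate.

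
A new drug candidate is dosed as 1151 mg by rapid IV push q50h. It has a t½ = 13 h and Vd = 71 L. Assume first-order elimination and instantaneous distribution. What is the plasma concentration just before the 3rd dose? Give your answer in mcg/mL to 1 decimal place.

f = (1/2)^(τ/t½) = (1/2)^(50/13) ≈ 0.0695.
C₀ = D/Vd = 1151/71 ≈ 16.211 mcg/mL.
Before the 3rd dose, 2 doses have been given. Superposition: Cmin = C₀·(f + f²).
≈ 16.211 × (0.0695 + 0.0048) ≈ 16.211 × 0.0743 ≈ 1.204 mcg/mL.

1.2 mcg/mL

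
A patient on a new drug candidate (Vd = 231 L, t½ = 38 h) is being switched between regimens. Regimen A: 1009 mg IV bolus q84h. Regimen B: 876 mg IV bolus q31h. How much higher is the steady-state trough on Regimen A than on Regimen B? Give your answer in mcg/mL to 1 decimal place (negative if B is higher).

Regimen A: f = (1/2)^(84/38) ≈ 0.2161; Cmin,ss = (1009/231)·f/(1−f) ≈ 1.204 mcg/mL.
Regimen B: f = (1/2)^(31/38) ≈ 0.5681; Cmin,ss = (876/231)·f/(1−f) ≈ 4.988 mcg/mL.
Difference ≈ 1.204 − 4.988 ≈ -3.784 mcg/mL.

-3.8 mcg/mL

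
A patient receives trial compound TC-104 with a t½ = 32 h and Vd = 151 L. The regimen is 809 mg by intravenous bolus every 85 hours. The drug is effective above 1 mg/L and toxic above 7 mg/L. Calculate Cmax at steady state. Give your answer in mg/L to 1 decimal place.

Over one 85-h interval, 85/32 ≈ 2.6562 half-lives elapse, leaving f ≈ 0.1586 of each dose.
At steady state, accumulation factor R = 1/(1 − e^(−kτ)) ≈ 1.1885.
Each bolus raises the concentration by D/Vd = 809/151 ≈ 5.358 mg/L.
Steady-state peak Cmax,ss = C₀·R ≈ 5.358 × 1.1885 ≈ 6.368 mg/L.
Peak 6.4 mg/L vs MTC 7 mg/L: below toxic threshold.

6.4 mg/L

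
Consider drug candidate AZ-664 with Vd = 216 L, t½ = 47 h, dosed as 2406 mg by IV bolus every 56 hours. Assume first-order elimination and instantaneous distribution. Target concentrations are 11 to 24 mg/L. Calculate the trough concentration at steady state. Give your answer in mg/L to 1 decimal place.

Over one 56-h interval, 56/47 ≈ 1.1915 half-lives elapse, leaving f ≈ 0.4379 of each dose.
Single-dose peak C₀ = D/Vd = 2406/216 ≈ 11.139 mg/L.
Steady-state trough Cmin,ss = C₀·f/(1−f) ≈ 11.139 × 0.4379/0.5621 ≈ 8.678 mg/L.
Trough 8.7 mg/L vs MEC 11 mg/L: subtherapeutic.

8.7 mg/L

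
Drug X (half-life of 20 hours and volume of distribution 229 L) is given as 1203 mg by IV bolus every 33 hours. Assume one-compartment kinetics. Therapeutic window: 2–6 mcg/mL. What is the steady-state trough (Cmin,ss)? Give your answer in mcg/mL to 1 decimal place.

k = ln2/t½ = ln2/20 ≈ 0.034657 h⁻¹; fraction remaining f = e^(−kτ) = e^(−0.034657×33) ≈ 0.3186.
Each bolus raises the concentration by D/Vd = 1203/229 ≈ 5.253 mcg/mL.
Steady-state trough Cmin,ss = C₀·f/(1−f) ≈ 5.253 × 0.3186/0.6814 ≈ 2.456 mcg/mL.
Trough 2.5 mcg/mL vs MEC 2 mcg/mL: adequate.

2.5 mcg/mL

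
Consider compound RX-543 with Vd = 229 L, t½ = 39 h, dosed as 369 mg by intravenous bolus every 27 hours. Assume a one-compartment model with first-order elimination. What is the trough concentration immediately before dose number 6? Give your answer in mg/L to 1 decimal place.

f = (1/2)^(τ/t½) = (1/2)^(27/39) ≈ 0.6189.
C₀ = D/Vd = 369/229 ≈ 1.611 mg/L.
Before the 6th dose, 5 doses have been given. Superposition: Cmin = C₀·(f + f² + … + f^5).
≈ 1.611 × (0.6189 + 0.3830 + 0.2371 + 0.1467 + 0.0908) ≈ 1.611 × 1.4765 ≈ 2.379 mg/L.

2.4 mg/L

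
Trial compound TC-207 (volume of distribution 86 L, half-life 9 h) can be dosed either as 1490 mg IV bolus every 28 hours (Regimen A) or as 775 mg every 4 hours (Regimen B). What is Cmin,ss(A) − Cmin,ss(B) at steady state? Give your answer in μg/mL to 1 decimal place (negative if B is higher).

-22.7 μg/mL

Regimen A: f = (1/2)^(28/9) ≈ 0.1157; Cmin,ss = (1490/86)·f/(1−f) ≈ 2.267 μg/mL.
Regimen B: f = (1/2)^(4/9) ≈ 0.7349; Cmin,ss = (775/86)·f/(1−f) ≈ 24.982 μg/mL.
Difference ≈ 2.267 − 24.982 ≈ -22.715 μg/mL.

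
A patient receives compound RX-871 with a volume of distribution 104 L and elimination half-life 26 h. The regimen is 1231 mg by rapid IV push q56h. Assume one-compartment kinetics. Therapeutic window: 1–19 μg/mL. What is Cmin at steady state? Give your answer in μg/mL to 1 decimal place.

3.4 μg/mL

Over one 56-h interval, 56/26 ≈ 2.1538 half-lives elapse, leaving f ≈ 0.2247 of each dose.
Accumulation ratio R = 1/(1 − f) ≈ 1/0.7753 ≈ 1.2898.
Single-dose peak C₀ = D/Vd = 1231/104 ≈ 11.837 μg/mL.
Steady-state peak Cmax,ss = C₀·R ≈ 11.837 × 1.2898 ≈ 15.267 μg/mL.
One interval later, Cmin,ss = Cmax,ss·e^(−kτ) ≈ 15.267 × 0.2247 ≈ 3.430 μg/mL.
Trough 3.4 μg/mL vs MEC 1 μg/mL: adequate.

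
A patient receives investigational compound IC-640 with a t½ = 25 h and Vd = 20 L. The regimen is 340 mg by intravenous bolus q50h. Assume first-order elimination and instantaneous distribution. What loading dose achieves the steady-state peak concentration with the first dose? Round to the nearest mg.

f = (1/2)^(50/25) ≈ 0.250000; accumulation ratio R = 1/(1−f) ≈ 1.33333.
Loading dose to hit Cmax,ss on first dose: D_load = D_maint·R ≈ 340 × 1.33333 ≈ 453.33 mg.

453 mg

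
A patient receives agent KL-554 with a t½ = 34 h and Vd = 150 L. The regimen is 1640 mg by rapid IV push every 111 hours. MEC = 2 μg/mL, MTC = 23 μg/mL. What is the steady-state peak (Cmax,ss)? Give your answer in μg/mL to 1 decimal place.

τ/t½ = 111/34 ≈ 3.2647, so fraction remaining f = (1/2)^(111/34) ≈ 0.1040.
Accumulation ratio R = 1/(1 − f) ≈ 1/0.8960 ≈ 1.1161.
Each bolus raises the concentration by D/Vd = 1640/150 ≈ 10.933 μg/mL.
Steady-state peak Cmax,ss = C₀·R ≈ 10.933 × 1.1161 ≈ 12.202 μg/mL.
Peak 12.2 μg/mL vs MTC 23 μg/mL: below toxic threshold.

12.2 μg/mL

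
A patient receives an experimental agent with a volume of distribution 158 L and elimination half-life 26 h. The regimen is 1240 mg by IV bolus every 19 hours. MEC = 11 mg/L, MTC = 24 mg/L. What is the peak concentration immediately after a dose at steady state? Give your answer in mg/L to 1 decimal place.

19.7 mg/L

Over one 19-h interval, 19/26 ≈ 0.73077 half-lives elapse, leaving f ≈ 0.6026 of each dose.
Accumulation ratio R = 1/(1 − f) ≈ 1/0.3974 ≈ 2.5164.
Each bolus raises the concentration by D/Vd = 1240/158 ≈ 7.848 mg/L.
Steady-state peak Cmax,ss = C₀·R ≈ 7.848 × 2.5164 ≈ 19.749 mg/L.
Peak 19.7 mg/L vs MTC 24 mg/L: below toxic threshold.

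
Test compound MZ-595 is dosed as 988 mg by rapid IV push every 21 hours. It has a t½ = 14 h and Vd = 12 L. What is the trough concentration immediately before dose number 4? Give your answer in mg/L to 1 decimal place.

f = (1/2)^(τ/t½) = (1/2)^(21/14) ≈ 0.3536.
C₀ = D/Vd = 988/12 ≈ 82.333 mg/L.
Before the 4th dose, 3 doses have been given. Superposition: Cmin = C₀·(f + f² + … + f^3).
≈ 82.333 × (0.3536 + 0.1250 + 0.0442) ≈ 82.333 × 0.5228 ≈ 43.044 mg/L.

43.0 mg/L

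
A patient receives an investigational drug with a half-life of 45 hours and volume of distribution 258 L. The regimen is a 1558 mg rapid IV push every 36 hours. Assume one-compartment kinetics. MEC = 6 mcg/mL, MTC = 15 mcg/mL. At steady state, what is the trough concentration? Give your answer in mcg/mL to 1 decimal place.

8.1 mcg/mL

Over one 36-h interval, 36/45 ≈ 0.8 half-lives elapse, leaving f ≈ 0.5743 of each dose.
At steady state, accumulation factor R = 1/(1 − e^(−kτ)) ≈ 2.3491.
Each bolus raises the concentration by D/Vd = 1558/258 ≈ 6.039 mcg/mL.
Steady-state peak Cmax,ss = C₀·R ≈ 6.039 × 2.3491 ≈ 14.186 mcg/mL.
One interval later, Cmin,ss = Cmax,ss·e^(−kτ) ≈ 14.186 × 0.5743 ≈ 8.147 mcg/mL.
Trough 8.1 mcg/mL vs MEC 6 mcg/mL: adequate.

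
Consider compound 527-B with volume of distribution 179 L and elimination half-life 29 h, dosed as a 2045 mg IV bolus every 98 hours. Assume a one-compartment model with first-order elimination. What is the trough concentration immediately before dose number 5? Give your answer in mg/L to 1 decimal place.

1.2 mg/L

f = (1/2)^(τ/t½) = (1/2)^(98/29) ≈ 0.0961.
C₀ = D/Vd = 2045/179 ≈ 11.425 mg/L.
Before the 5th dose, 4 doses have been given. Superposition: Cmin = C₀·(f + f² + … + f^4).
≈ 11.425 × (0.0961 + 0.0092 + 0.0009 + 0.0001) ≈ 11.425 × 0.1063 ≈ 1.214 mg/L.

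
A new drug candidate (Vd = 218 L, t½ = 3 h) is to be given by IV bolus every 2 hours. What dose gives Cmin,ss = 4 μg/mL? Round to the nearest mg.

512 mg

τ/t½ = 2/3 ≈ 0.66667, so f = (1/2)^(2/3) ≈ 0.629961.
Cmin,ss = (D/Vd)·f/(1−f), so D = Cmin,ss·Vd·(1−f)/f.
D = 4 × 218 × (1−f)/f ≈ 4 × 218 × 0.58740 ≈ 512.21 mg.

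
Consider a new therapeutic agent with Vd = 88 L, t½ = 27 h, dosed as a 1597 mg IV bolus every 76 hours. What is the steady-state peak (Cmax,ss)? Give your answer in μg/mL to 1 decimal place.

21.2 μg/mL

τ/t½ = 76/27 ≈ 2.8148, so fraction remaining f = (1/2)^(76/27) ≈ 0.1421.
Accumulation ratio R = 1/(1 − f) ≈ 1/0.8579 ≈ 1.1656.
Single-dose peak C₀ = D/Vd = 1597/88 ≈ 18.148 μg/mL.
Steady-state peak Cmax,ss = C₀·R ≈ 18.148 × 1.1656 ≈ 21.153 μg/mL.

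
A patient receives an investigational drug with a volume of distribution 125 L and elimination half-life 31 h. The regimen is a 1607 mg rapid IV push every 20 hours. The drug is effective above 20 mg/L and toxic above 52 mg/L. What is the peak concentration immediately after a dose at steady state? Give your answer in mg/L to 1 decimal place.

35.7 mg/L

Over one 20-h interval, 20/31 ≈ 0.64516 half-lives elapse, leaving f ≈ 0.6394 of each dose.
Accumulation ratio R = 1/(1 − f) ≈ 1/0.3606 ≈ 2.7732.
Single-dose peak C₀ = D/Vd = 1607/125 ≈ 12.856 mg/L.
Cmax,ss = C₀/(1 − f) ≈ 12.856/0.3606 ≈ 35.652 mg/L.
Peak 35.7 mg/L vs MTC 52 mg/L: below toxic threshold.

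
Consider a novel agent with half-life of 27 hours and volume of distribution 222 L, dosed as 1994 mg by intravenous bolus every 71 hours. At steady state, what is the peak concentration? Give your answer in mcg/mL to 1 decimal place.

k = ln2/t½ = ln2/27 ≈ 0.025672 h⁻¹; fraction remaining f = e^(−kτ) = e^(−0.025672×71) ≈ 0.1616.
At steady state, accumulation factor R = 1/(1 − e^(−kτ)) ≈ 1.1927.
Each bolus raises the concentration by D/Vd = 1994/222 ≈ 8.982 mcg/mL.
Steady-state peak Cmax,ss = C₀·R ≈ 8.982 × 1.1927 ≈ 10.713 mcg/mL.

10.7 mcg/mL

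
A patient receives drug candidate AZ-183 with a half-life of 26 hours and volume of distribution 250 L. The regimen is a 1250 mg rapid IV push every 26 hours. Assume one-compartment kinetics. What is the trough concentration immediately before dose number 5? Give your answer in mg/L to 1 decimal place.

4.7 mg/L

f = (1/2)^(τ/t½) = (1/2)^(26/26) ≈ 0.5000.
C₀ = D/Vd = 1250/250 ≈ 5.000 mg/L.
Before the 5th dose, 4 doses have been given. Superposition: Cmin = C₀·(f + f² + … + f^4).
≈ 5.000 × (0.5000 + 0.2500 + 0.1250 + 0.0625) ≈ 5.000 × 0.9375 ≈ 4.688 mg/L.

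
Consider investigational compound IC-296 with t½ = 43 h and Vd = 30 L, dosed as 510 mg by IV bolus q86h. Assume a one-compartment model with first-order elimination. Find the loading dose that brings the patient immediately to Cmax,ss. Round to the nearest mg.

f = (1/2)^(86/43) ≈ 0.250000; accumulation ratio R = 1/(1−f) ≈ 1.33333.
Loading dose to hit Cmax,ss on first dose: D_load = D_maint·R ≈ 510 × 1.33333 ≈ 680.00 mg.

680 mg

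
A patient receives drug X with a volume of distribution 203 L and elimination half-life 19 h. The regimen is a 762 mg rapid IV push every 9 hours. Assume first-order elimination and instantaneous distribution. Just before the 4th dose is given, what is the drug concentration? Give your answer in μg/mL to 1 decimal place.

6.1 μg/mL

f = (1/2)^(τ/t½) = (1/2)^(9/19) ≈ 0.7201.
C₀ = D/Vd = 762/203 ≈ 3.754 μg/mL.
Before the 4th dose, 3 doses have been given. Superposition: Cmin = C₀·(f + f² + … + f^3).
≈ 3.754 × (0.7201 + 0.5185 + 0.3734) ≈ 3.754 × 1.6120 ≈ 6.051 μg/mL.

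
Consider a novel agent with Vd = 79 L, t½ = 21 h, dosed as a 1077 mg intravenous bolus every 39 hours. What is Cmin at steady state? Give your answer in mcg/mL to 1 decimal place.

5.2 mcg/mL

τ/t½ = 39/21 ≈ 1.8571, so fraction remaining f = (1/2)^(39/21) ≈ 0.2760.
Accumulation ratio R = 1/(1 − f) ≈ 1/0.7240 ≈ 1.3812.
Each bolus raises the concentration by D/Vd = 1077/79 ≈ 13.633 mcg/mL.
Steady-state peak Cmax,ss = C₀·R ≈ 13.633 × 1.3812 ≈ 18.830 mcg/mL.
Steady-state trough Cmin,ss = Cmax,ss·f ≈ 18.830 × 0.2760 ≈ 5.197 mcg/mL.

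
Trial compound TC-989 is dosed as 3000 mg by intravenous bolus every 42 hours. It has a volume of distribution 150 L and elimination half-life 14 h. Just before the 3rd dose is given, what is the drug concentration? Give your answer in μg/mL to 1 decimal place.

2.8 μg/mL

f = (1/2)^(τ/t½) = (1/2)^(42/14) ≈ 0.1250.
C₀ = D/Vd = 3000/150 ≈ 20.000 μg/mL.
Before the 3rd dose, 2 doses have been given. Superposition: Cmin = C₀·(f + f²).
≈ 20.000 × (0.1250 + 0.0156) ≈ 20.000 × 0.1406 ≈ 2.812 μg/mL.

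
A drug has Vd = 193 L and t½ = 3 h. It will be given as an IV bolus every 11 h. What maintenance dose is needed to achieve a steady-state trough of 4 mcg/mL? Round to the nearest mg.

τ/t½ = 11/3 ≈ 3.6667, so f = (1/2)^(11/3) ≈ 0.078745.
Cmin,ss = (D/Vd)·f/(1−f), so D = Cmin,ss·Vd·(1−f)/f.
D = 4 × 193 × (1−f)/f ≈ 4 × 193 × 11.69922 ≈ 9031.80 mg.

9032 mg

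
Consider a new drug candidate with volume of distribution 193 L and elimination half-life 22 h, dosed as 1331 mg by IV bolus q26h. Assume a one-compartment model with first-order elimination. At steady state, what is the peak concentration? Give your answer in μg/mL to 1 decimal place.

k = ln2/t½ = ln2/22 ≈ 0.031507 h⁻¹; fraction remaining f = e^(−kτ) = e^(−0.031507×26) ≈ 0.4408.
At steady state, accumulation factor R = 1/(1 − e^(−kτ)) ≈ 1.7883.
Single-dose peak C₀ = D/Vd = 1331/193 ≈ 6.896 μg/mL.
Steady-state peak Cmax,ss = C₀·R ≈ 6.896 × 1.7883 ≈ 12.332 μg/mL.

12.3 μg/mL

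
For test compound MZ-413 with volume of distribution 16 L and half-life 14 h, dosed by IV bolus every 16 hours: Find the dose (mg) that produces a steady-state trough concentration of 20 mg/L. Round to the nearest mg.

387 mg

τ/t½ = 16/14 ≈ 1.1429, so f = (1/2)^(16/14) ≈ 0.452862.
Cmin,ss = (D/Vd)·f/(1−f), so D = Cmin,ss·Vd·(1−f)/f.
D = 20 × 16 × (1−f)/f ≈ 20 × 16 × 1.20818 ≈ 386.62 mg.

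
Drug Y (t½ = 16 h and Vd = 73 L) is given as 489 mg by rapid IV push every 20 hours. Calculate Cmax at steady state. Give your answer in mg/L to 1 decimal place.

11.6 mg/L

Over one 20-h interval, 20/16 ≈ 1.25 half-lives elapse, leaving f ≈ 0.4204 of each dose.
At steady state, accumulation factor R = 1/(1 − e^(−kτ)) ≈ 1.7253.
Single-dose peak C₀ = D/Vd = 489/73 ≈ 6.699 mg/L.
Steady-state peak Cmax,ss = C₀·R ≈ 6.699 × 1.7253 ≈ 11.558 mg/L.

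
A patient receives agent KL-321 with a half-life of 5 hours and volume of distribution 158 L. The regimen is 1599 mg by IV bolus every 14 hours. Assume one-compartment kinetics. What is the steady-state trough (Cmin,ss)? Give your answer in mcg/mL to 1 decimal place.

1.7 mcg/mL

k = ln2/t½ = ln2/5 ≈ 0.138629 h⁻¹; fraction remaining f = e^(−kτ) = e^(−0.138629×14) ≈ 0.1436.
At steady state, accumulation factor R = 1/(1 − e^(−kτ)) ≈ 1.1677.
Single-dose peak C₀ = D/Vd = 1599/158 ≈ 10.120 mcg/mL.
Steady-state peak Cmax,ss = C₀·R ≈ 10.120 × 1.1677 ≈ 11.817 mcg/mL.
One interval later, Cmin,ss = Cmax,ss·e^(−kτ) ≈ 11.817 × 0.1436 ≈ 1.697 mcg/mL.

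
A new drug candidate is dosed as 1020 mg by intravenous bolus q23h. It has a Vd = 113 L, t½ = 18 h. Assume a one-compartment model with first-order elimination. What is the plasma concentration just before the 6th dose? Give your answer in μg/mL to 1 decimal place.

6.3 μg/mL

f = (1/2)^(τ/t½) = (1/2)^(23/18) ≈ 0.4124.
C₀ = D/Vd = 1020/113 ≈ 9.027 μg/mL.
Before the 6th dose, 5 doses have been given. Superposition: Cmin = C₀·(f + f² + … + f^5).
≈ 9.027 × (0.4124 + 0.1701 + 0.0701 + 0.0289 + 0.0119) ≈ 9.027 × 0.6934 ≈ 6.259 μg/mL.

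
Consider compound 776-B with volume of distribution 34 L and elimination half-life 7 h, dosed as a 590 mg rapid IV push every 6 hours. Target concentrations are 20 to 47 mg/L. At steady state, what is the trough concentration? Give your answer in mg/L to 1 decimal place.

Over one 6-h interval, 6/7 ≈ 0.85714 half-lives elapse, leaving f ≈ 0.5520 of each dose.
At steady state, accumulation factor R = 1/(1 − e^(−kτ)) ≈ 2.2321.
Each bolus raises the concentration by D/Vd = 590/34 ≈ 17.353 mg/L.
Cmax,ss = C₀/(1 − f) ≈ 17.353/0.4480 ≈ 38.734 mg/L.
Steady-state trough Cmin,ss = Cmax,ss·f ≈ 38.734 × 0.5520 ≈ 21.381 mg/L.
Trough 21.4 mg/L vs MEC 20 mg/L: adequate.

21.4 mg/L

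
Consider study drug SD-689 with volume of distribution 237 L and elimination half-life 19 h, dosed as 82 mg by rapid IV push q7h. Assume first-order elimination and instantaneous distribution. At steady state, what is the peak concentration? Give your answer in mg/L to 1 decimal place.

1.5 mg/L

τ/t½ = 7/19 ≈ 0.36842, so fraction remaining f = (1/2)^(7/19) ≈ 0.7746.
At steady state, accumulation factor R = 1/(1 − e^(−kτ)) ≈ 4.4366.
Single-dose peak C₀ = D/Vd = 82/237 ≈ 0.346 mg/L.
Steady-state peak Cmax,ss = C₀·R ≈ 0.346 × 4.4366 ≈ 1.535 mg/L.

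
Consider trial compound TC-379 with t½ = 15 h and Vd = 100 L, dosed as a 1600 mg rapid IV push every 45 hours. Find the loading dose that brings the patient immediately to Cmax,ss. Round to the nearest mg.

1829 mg

f = (1/2)^(45/15) ≈ 0.125000; accumulation ratio R = 1/(1−f) ≈ 1.14286.
Loading dose to hit Cmax,ss on first dose: D_load = D_maint·R ≈ 1600 × 1.14286 ≈ 1828.58 mg.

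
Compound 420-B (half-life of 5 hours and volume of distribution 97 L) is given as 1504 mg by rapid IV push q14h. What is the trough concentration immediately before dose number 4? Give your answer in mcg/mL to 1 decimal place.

f = (1/2)^(τ/t½) = (1/2)^(14/5) ≈ 0.1436.
C₀ = D/Vd = 1504/97 ≈ 15.505 mcg/mL.
Before the 4th dose, 3 doses have been given. Superposition: Cmin = C₀·(f + f² + … + f^3).
≈ 15.505 × (0.1436 + 0.0206 + 0.0030) ≈ 15.505 × 0.1672 ≈ 2.592 mcg/mL.

2.6 mcg/mL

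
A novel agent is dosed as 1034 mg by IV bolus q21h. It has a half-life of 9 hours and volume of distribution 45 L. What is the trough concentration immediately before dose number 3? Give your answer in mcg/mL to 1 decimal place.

5.5 mcg/mL

f = (1/2)^(τ/t½) = (1/2)^(21/9) ≈ 0.1984.
C₀ = D/Vd = 1034/45 ≈ 22.978 mcg/mL.
Before the 3rd dose, 2 doses have been given. Superposition: Cmin = C₀·(f + f²).
≈ 22.978 × (0.1984 + 0.0394) ≈ 22.978 × 0.2378 ≈ 5.464 mcg/mL.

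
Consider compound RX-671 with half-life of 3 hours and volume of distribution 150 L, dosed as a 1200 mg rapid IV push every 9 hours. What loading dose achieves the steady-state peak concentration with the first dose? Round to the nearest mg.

1371 mg

f = (1/2)^(9/3) ≈ 0.125000; accumulation ratio R = 1/(1−f) ≈ 1.14286.
Loading dose to hit Cmax,ss on first dose: D_load = D_maint·R ≈ 1200 × 1.14286 ≈ 1371.43 mg.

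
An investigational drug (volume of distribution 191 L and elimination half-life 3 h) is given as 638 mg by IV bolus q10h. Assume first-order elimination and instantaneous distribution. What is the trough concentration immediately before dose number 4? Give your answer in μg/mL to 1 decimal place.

0.4 μg/mL

f = (1/2)^(τ/t½) = (1/2)^(10/3) ≈ 0.0992.
C₀ = D/Vd = 638/191 ≈ 3.340 μg/mL.
Before the 4th dose, 3 doses have been given. Superposition: Cmin = C₀·(f + f² + … + f^3).
≈ 3.340 × (0.0992 + 0.0098 + 0.0010) ≈ 3.340 × 0.1100 ≈ 0.367 μg/mL.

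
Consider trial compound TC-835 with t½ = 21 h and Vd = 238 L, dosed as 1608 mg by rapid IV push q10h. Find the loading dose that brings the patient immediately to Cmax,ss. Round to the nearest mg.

5720 mg

f = (1/2)^(10/21) ≈ 0.718873; accumulation ratio R = 1/(1−f) ≈ 3.55711.
Loading dose to hit Cmax,ss on first dose: D_load = D_maint·R ≈ 1608 × 3.55711 ≈ 5719.83 mg.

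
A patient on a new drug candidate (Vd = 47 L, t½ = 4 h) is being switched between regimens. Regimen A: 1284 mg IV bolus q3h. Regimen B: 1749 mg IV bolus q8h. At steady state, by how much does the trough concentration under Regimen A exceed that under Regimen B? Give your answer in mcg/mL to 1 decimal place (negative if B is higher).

Regimen A: f = (1/2)^(3/4) ≈ 0.5946; Cmin,ss = (1284/47)·f/(1−f) ≈ 40.069 mcg/mL.
Regimen B: f = (1/2)^(8/4) ≈ 0.2500; Cmin,ss = (1749/47)·f/(1−f) ≈ 12.404 mcg/mL.
Difference ≈ 40.069 − 12.404 ≈ 27.665 mcg/mL.

27.7 mcg/mL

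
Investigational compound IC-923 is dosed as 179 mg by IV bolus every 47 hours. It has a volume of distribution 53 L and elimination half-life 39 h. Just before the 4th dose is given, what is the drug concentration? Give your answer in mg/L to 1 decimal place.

2.4 mg/L

f = (1/2)^(τ/t½) = (1/2)^(47/39) ≈ 0.4337.
C₀ = D/Vd = 179/53 ≈ 3.377 mg/L.
Before the 4th dose, 3 doses have been given. Superposition: Cmin = C₀·(f + f² + … + f^3).
≈ 3.377 × (0.4337 + 0.1881 + 0.0816) ≈ 3.377 × 0.7034 ≈ 2.375 mg/L.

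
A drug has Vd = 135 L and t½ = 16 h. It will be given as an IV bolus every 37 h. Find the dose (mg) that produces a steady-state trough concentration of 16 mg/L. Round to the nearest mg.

τ/t½ = 37/16 ≈ 2.3125, so f = (1/2)^(37/16) ≈ 0.201311.
Cmin,ss = (D/Vd)·f/(1−f), so D = Cmin,ss·Vd·(1−f)/f.
D = 16 × 135 × (1−f)/f ≈ 16 × 135 × 3.96744 ≈ 8569.67 mg.

8570 mg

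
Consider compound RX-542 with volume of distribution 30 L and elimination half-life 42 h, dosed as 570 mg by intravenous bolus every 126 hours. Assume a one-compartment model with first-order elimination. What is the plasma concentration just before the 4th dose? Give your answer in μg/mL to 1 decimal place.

2.7 μg/mL

f = (1/2)^(τ/t½) = (1/2)^(126/42) ≈ 0.1250.
C₀ = D/Vd = 570/30 ≈ 19.000 μg/mL.
Before the 4th dose, 3 doses have been given. Superposition: Cmin = C₀·(f + f² + … + f^3).
≈ 19.000 × (0.1250 + 0.0156 + 0.0020) ≈ 19.000 × 0.1426 ≈ 2.709 μg/mL.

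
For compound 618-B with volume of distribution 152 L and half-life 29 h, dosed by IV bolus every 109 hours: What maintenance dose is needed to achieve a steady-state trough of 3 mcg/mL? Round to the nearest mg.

τ/t½ = 109/29 ≈ 3.7586, so f = (1/2)^(109/29) ≈ 0.073883.
Cmin,ss = (D/Vd)·f/(1−f), so D = Cmin,ss·Vd·(1−f)/f.
D = 3 × 152 × (1−f)/f ≈ 3 × 152 × 12.53491 ≈ 5715.92 mg.

5716 mg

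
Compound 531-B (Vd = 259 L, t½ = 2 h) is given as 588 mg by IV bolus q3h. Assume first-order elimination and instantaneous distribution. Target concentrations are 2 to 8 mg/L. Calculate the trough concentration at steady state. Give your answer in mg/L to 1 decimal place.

τ/t½ = 3/2 ≈ 1.5, so fraction remaining f = (1/2)^(3/2) ≈ 0.3536.
Accumulation ratio R = 1/(1 − f) ≈ 1/0.6464 ≈ 1.5470.
Each bolus raises the concentration by D/Vd = 588/259 ≈ 2.270 mg/L.
Cmax,ss = C₀/(1 − f) ≈ 2.270/0.6464 ≈ 3.512 mg/L.
One interval later, Cmin,ss = Cmax,ss·e^(−kτ) ≈ 3.512 × 0.3536 ≈ 1.242 mg/L.
Trough 1.2 mg/L vs MEC 2 mg/L: subtherapeutic.

1.2 mg/L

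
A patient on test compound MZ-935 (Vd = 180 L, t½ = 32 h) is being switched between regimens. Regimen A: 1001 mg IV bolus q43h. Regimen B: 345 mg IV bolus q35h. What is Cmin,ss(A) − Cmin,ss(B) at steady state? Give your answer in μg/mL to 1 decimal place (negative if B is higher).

1.9 μg/mL

Regimen A: f = (1/2)^(43/32) ≈ 0.3940; Cmin,ss = (1001/180)·f/(1−f) ≈ 3.616 μg/mL.
Regimen B: f = (1/2)^(35/32) ≈ 0.4685; Cmin,ss = (345/180)·f/(1−f) ≈ 1.689 μg/mL.
Difference ≈ 3.616 − 1.689 ≈ 1.927 μg/mL.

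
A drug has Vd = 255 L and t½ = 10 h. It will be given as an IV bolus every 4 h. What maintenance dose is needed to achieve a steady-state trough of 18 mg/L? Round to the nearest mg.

τ/t½ = 4/10 ≈ 0.4, so f = (1/2)^(4/10) ≈ 0.757858.
Cmin,ss = (D/Vd)·f/(1−f), so D = Cmin,ss·Vd·(1−f)/f.
D = 18 × 255 × (1−f)/f ≈ 18 × 255 × 0.31951 ≈ 1466.55 mg.

1467 mg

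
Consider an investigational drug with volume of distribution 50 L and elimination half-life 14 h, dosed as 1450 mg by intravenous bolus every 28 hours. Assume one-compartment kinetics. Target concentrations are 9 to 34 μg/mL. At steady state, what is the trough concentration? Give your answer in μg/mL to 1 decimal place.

The dosing interval is 2 half-lives, so f = 2^(−2) = 0.25.
Accumulation ratio R = 1/(1 − f) = 1/0.75 = 4/3.
Single-dose peak C₀ = D/Vd = 1450/50 = 29 μg/mL.
Steady-state peak Cmax,ss = C₀·R = 29 × 4/3 ≈ 38.667 μg/mL.
Steady-state trough Cmin,ss = Cmax,ss·f ≈ 38.667 × 0.25 ≈ 9.667 μg/mL.
Trough 9.7 μg/mL vs MEC 9 μg/mL: adequate.

9.7 μg/mL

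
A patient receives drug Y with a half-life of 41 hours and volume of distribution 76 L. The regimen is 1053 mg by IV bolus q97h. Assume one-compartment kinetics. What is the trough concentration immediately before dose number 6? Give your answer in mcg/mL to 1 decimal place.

3.3 mcg/mL

f = (1/2)^(τ/t½) = (1/2)^(97/41) ≈ 0.1940.
C₀ = D/Vd = 1053/76 ≈ 13.855 mcg/mL.
Before the 6th dose, 5 doses have been given. Superposition: Cmin = C₀·(f + f² + … + f^5).
≈ 13.855 × (0.1940 + 0.0376 + 0.0073 + 0.0014 + 0.0003) ≈ 13.855 × 0.2406 ≈ 3.334 mcg/mL.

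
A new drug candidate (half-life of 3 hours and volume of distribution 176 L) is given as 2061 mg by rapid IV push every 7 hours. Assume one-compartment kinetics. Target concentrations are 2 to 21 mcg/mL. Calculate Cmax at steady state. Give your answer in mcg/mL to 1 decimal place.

14.6 mcg/mL

k = ln2/t½ = ln2/3 ≈ 0.231049 h⁻¹; fraction remaining f = e^(−kτ) = e^(−0.231049×7) ≈ 0.1984.
At steady state, accumulation factor R = 1/(1 − e^(−kτ)) ≈ 1.2475.
Single-dose peak C₀ = D/Vd = 2061/176 ≈ 11.710 mcg/mL.
Steady-state peak Cmax,ss = C₀·R ≈ 11.710 × 1.2475 ≈ 14.608 mcg/mL.
Peak 14.6 mcg/mL vs MTC 21 mcg/mL: below toxic threshold.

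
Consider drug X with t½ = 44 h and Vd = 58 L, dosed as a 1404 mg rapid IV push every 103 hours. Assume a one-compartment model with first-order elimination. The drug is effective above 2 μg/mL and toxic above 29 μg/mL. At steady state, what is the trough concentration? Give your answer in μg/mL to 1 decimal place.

Over one 103-h interval, 103/44 ≈ 2.3409 half-lives elapse, leaving f ≈ 0.1974 of each dose.
Accumulation ratio R = 1/(1 − f) ≈ 1/0.8026 ≈ 1.2460.
Each bolus raises the concentration by D/Vd = 1404/58 ≈ 24.207 μg/mL.
Steady-state peak Cmax,ss = C₀·R ≈ 24.207 × 1.2460 ≈ 30.162 μg/mL.
Steady-state trough Cmin,ss = Cmax,ss·f ≈ 30.162 × 0.1974 ≈ 5.954 μg/mL.
Trough 6.0 μg/mL vs MEC 2 μg/mL: adequate.

6.0 μg/mL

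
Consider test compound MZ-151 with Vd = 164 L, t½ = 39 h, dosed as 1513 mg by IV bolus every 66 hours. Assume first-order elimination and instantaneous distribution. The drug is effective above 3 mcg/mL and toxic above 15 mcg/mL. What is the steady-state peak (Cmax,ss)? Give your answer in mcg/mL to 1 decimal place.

13.4 mcg/mL

τ/t½ = 66/39 ≈ 1.6923, so fraction remaining f = (1/2)^(66/39) ≈ 0.3094.
At steady state, accumulation factor R = 1/(1 − e^(−kτ)) ≈ 1.4480.
Single-dose peak C₀ = D/Vd = 1513/164 ≈ 9.226 mcg/mL.
Steady-state peak Cmax,ss = C₀·R ≈ 9.226 × 1.4480 ≈ 13.359 mcg/mL.
Peak 13.4 mcg/mL vs MTC 15 mcg/mL: below toxic threshold.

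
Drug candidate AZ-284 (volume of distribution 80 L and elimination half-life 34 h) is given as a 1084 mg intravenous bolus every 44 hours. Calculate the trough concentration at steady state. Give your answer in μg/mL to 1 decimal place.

k = ln2/t½ = ln2/34 ≈ 0.020387 h⁻¹; fraction remaining f = e^(−kτ) = e^(−0.020387×44) ≈ 0.4078.
At steady state, accumulation factor R = 1/(1 − e^(−kτ)) ≈ 1.6886.
Each bolus raises the concentration by D/Vd = 1084/80 ≈ 13.550 μg/mL.
Cmax,ss = C₀/(1 − f) ≈ 13.550/0.5922 ≈ 22.881 μg/mL.
Steady-state trough Cmin,ss = Cmax,ss·f ≈ 22.881 × 0.4078 ≈ 9.331 μg/mL.

9.3 μg/mL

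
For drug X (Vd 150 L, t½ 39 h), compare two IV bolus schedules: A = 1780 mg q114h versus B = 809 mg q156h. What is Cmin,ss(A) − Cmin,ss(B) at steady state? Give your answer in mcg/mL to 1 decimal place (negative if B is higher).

1.4 mcg/mL

Regimen A: f = (1/2)^(114/39) ≈ 0.1318; Cmin,ss = (1780/150)·f/(1−f) ≈ 1.801 mcg/mL.
Regimen B: f = (1/2)^(156/39) ≈ 0.0625; Cmin,ss = (809/150)·f/(1−f) ≈ 0.360 mcg/mL.
Difference ≈ 1.801 − 0.360 ≈ 1.441 mcg/mL.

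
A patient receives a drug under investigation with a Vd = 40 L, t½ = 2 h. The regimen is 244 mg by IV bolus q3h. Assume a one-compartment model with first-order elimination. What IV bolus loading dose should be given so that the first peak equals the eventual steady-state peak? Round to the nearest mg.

f = (1/2)^(3/2) ≈ 0.353553; accumulation ratio R = 1/(1−f) ≈ 1.54692.
Loading dose to hit Cmax,ss on first dose: D_load = D_maint·R ≈ 244 × 1.54692 ≈ 377.45 mg.

377 mg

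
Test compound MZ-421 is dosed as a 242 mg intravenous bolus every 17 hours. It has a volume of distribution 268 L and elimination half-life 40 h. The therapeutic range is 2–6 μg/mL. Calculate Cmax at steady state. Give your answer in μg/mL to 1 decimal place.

τ/t½ = 17/40 ≈ 0.425, so fraction remaining f = (1/2)^(17/40) ≈ 0.7448.
At steady state, accumulation factor R = 1/(1 − e^(−kτ)) ≈ 3.9185.
Each bolus raises the concentration by D/Vd = 242/268 ≈ 0.903 μg/mL.
Steady-state peak Cmax,ss = C₀·R ≈ 0.903 × 3.9185 ≈ 3.538 μg/mL.
Peak 3.5 μg/mL vs MTC 6 μg/mL: below toxic threshold.

3.5 μg/mL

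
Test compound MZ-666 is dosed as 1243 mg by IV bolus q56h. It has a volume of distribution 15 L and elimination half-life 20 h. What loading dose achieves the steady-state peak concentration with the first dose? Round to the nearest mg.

1451 mg

f = (1/2)^(56/20) ≈ 0.143587; accumulation ratio R = 1/(1−f) ≈ 1.16766.
Loading dose to hit Cmax,ss on first dose: D_load = D_maint·R ≈ 1243 × 1.16766 ≈ 1451.40 mg.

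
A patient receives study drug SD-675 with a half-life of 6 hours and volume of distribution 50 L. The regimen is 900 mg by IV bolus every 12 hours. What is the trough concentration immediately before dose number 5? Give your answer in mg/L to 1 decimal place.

6.0 mg/L

f = (1/2)^(τ/t½) = (1/2)^(12/6) ≈ 0.2500.
C₀ = D/Vd = 900/50 ≈ 18.000 mg/L.
Before the 5th dose, 4 doses have been given. Superposition: Cmin = C₀·(f + f² + … + f^4).
≈ 18.000 × (0.2500 + 0.0625 + 0.0156 + 0.0039) ≈ 18.000 × 0.3320 ≈ 5.976 mg/L.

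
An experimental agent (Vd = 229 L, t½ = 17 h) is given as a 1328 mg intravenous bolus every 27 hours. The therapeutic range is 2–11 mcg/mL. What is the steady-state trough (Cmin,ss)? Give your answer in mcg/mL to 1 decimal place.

Over one 27-h interval, 27/17 ≈ 1.5882 half-lives elapse, leaving f ≈ 0.3326 of each dose.
At steady state, accumulation factor R = 1/(1 − e^(−kτ)) ≈ 1.4984.
Each bolus raises the concentration by D/Vd = 1328/229 ≈ 5.799 mcg/mL.
Cmax,ss = C₀/(1 − f) ≈ 5.799/0.6674 ≈ 8.689 mcg/mL.
Steady-state trough Cmin,ss = Cmax,ss·f ≈ 8.689 × 0.3326 ≈ 2.890 mcg/mL.
Trough 2.9 mcg/mL vs MEC 2 mcg/mL: adequate.

2.9 mcg/mL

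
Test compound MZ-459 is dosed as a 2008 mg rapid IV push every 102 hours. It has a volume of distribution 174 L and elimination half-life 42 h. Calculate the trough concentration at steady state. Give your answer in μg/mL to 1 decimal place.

2.6 μg/mL

τ/t½ = 102/42 ≈ 2.4286, so fraction remaining f = (1/2)^(102/42) ≈ 0.1857.
At steady state, accumulation factor R = 1/(1 − e^(−kτ)) ≈ 1.2280.
Each bolus raises the concentration by D/Vd = 2008/174 ≈ 11.540 μg/mL.
Steady-state peak Cmax,ss = C₀·R ≈ 11.540 × 1.2280 ≈ 14.171 μg/mL.
Steady-state trough Cmin,ss = Cmax,ss·f ≈ 14.171 × 0.1857 ≈ 2.632 μg/mL.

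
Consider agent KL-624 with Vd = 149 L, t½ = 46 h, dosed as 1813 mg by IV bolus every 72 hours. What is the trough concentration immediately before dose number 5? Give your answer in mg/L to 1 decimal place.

6.1 mg/L

f = (1/2)^(τ/t½) = (1/2)^(72/46) ≈ 0.3379.
C₀ = D/Vd = 1813/149 ≈ 12.168 mg/L.
Before the 5th dose, 4 doses have been given. Superposition: Cmin = C₀·(f + f² + … + f^4).
≈ 12.168 × (0.3379 + 0.1142 + 0.0386 + 0.0130) ≈ 12.168 × 0.5037 ≈ 6.129 mg/L.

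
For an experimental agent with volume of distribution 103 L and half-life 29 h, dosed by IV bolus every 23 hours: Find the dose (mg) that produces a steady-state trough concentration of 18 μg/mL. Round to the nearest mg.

1359 mg

τ/t½ = 23/29 ≈ 0.7931, so f = (1/2)^(23/29) ≈ 0.577101.
Cmin,ss = (D/Vd)·f/(1−f), so D = Cmin,ss·Vd·(1−f)/f.
D = 18 × 103 × (1−f)/f ≈ 18 × 103 × 0.73280 ≈ 1358.61 mg.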